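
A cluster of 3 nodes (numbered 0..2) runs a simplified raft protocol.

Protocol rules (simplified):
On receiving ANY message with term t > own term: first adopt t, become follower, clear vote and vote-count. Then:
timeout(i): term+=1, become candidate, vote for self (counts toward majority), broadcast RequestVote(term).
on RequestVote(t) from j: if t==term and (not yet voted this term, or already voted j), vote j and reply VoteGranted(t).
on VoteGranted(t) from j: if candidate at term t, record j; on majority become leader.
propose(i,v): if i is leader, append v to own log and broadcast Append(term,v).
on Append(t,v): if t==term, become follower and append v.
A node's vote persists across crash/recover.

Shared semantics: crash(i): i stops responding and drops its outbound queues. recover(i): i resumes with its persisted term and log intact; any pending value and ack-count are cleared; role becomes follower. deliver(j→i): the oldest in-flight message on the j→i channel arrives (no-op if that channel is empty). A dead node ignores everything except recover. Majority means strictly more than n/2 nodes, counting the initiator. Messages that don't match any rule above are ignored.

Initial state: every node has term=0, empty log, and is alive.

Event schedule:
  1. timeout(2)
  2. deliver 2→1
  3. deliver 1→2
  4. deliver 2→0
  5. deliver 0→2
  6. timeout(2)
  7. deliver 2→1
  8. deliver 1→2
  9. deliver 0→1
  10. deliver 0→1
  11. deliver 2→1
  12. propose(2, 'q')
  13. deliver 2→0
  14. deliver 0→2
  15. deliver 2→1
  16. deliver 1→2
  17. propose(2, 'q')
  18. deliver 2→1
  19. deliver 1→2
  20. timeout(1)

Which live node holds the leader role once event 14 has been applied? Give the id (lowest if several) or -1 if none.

e1 timeout(2): 2[cand,t=1,-]
e2 deliver 2→1: 1[foll,t=1,-]
e3 deliver 1→2: 2[lead,t=1,-]
e4 deliver 2→0: 0[foll,t=1,-]
e5 deliver 0→2: ·
e6 timeout(2): 2[cand,t=2,-]
e7 deliver 2→1: 1[foll,t=2,-]
e8 deliver 1→2: 2[lead,t=2,-]
e9 deliver 0→1: ·
e10 deliver 0→1: ·
e11 deliver 2→1: ·
e12 propose(2,'q'): 2[lead,t=2,q]
e13 deliver 2→0: 0[foll,t=2,-]
e14 deliver 0→2: ·

2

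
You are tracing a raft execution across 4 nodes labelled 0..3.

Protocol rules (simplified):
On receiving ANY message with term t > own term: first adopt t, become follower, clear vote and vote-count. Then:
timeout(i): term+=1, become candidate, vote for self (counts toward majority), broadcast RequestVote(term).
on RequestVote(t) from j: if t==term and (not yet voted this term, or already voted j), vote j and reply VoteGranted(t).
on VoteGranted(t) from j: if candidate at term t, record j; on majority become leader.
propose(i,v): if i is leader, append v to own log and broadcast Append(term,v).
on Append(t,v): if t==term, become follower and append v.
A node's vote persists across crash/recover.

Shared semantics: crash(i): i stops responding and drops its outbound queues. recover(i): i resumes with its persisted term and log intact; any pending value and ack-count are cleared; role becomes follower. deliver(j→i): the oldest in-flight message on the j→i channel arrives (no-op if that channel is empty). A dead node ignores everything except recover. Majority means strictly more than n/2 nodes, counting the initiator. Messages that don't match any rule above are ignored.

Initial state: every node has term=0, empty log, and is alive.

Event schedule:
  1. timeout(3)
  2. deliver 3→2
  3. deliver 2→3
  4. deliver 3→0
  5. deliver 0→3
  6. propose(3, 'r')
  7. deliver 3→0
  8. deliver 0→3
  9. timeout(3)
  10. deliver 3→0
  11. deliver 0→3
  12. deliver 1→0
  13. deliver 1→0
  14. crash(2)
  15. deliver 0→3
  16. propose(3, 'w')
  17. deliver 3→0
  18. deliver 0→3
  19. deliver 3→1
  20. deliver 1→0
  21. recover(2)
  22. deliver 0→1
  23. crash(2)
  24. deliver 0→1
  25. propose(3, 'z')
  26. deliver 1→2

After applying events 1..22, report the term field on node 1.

e1 timeout(3): 3[cand,t=1,-]
e2 deliver 3→2: 2[foll,t=1,-]
e3 deliver 2→3: ·
e4 deliver 3→0: 0[foll,t=1,-]
e5 deliver 0→3: 3[lead,t=1,-]
e6 propose(3,'r'): 3[lead,t=1,r]
e7 deliver 3→0: 0[foll,t=1,r]
e8 deliver 0→3: ·
e9 timeout(3): 3[cand,t=2,r]
e10 deliver 3→0: 0[foll,t=2,r]
e11 deliver 0→3: ·
e12 deliver 1→0: ·
e13 deliver 1→0: ·
e14 crash(2): 2[✗foll,t=1,-]
e15 deliver 0→3: ·
e16 propose(3,'w'): ·
e17 deliver 3→0: ·
e18 deliver 0→3: ·
e19 deliver 3→1: 1[foll,t=1,-]
e20 deliver 1→0: ·
e21 recover(2): 2[foll,t=1,-]
e22 deliver 0→1: ·

1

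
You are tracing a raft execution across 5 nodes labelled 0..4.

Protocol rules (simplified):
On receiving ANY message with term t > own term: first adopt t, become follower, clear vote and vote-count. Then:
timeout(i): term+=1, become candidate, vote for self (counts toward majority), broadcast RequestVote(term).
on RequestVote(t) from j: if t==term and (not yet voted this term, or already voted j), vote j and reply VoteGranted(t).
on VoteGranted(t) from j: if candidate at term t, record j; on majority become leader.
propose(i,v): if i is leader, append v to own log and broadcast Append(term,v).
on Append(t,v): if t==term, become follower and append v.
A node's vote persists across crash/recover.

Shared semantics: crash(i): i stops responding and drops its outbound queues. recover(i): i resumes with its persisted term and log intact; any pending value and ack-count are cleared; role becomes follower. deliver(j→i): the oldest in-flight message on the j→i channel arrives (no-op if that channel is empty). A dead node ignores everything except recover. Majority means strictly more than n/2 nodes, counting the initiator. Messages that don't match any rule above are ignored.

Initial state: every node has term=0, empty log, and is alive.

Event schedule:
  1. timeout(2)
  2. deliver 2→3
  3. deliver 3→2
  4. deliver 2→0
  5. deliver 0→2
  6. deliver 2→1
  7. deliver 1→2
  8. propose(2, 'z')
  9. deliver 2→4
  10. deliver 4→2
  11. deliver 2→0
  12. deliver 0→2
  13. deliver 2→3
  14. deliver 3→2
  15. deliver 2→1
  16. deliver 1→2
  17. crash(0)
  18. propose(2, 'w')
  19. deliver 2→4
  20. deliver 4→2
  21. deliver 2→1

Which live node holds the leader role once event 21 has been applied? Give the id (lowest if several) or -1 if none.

step 1 timeout(2): 2={cand,t=1,log=-}
step 2 deliver 2→3: 3={foll,t=1,log=-}
step 3 deliver 3→2: —
step 4 deliver 2→0: 0={foll,t=1,log=-}
step 5 deliver 0→2: 2={lead,t=1,log=-}
step 6 deliver 2→1: 1={foll,t=1,log=-}
step 7 deliver 1→2: —
step 8 propose(2,'z'): 2={lead,t=1,log=z}
step 9 deliver 2→4: 4={foll,t=1,log=-}
step 10 deliver 4→2: —
step 11 deliver 2→0: 0={foll,t=1,log=z}
step 12 deliver 0→2: —
step 13 deliver 2→3: 3={foll,t=1,log=z}
step 14 deliver 3→2: —
step 15 deliver 2→1: 1={foll,t=1,log=z}
step 16 deliver 1→2: —
step 17 crash(0): 0={✗foll,t=1,log=z}
step 18 propose(2,'w'): 2={lead,t=1,log=z,w}
step 19 deliver 2→4: 4={foll,t=1,log=z}
step 20 deliver 4→2: —
step 21 deliver 2→1: 1={foll,t=1,log=z,w}

2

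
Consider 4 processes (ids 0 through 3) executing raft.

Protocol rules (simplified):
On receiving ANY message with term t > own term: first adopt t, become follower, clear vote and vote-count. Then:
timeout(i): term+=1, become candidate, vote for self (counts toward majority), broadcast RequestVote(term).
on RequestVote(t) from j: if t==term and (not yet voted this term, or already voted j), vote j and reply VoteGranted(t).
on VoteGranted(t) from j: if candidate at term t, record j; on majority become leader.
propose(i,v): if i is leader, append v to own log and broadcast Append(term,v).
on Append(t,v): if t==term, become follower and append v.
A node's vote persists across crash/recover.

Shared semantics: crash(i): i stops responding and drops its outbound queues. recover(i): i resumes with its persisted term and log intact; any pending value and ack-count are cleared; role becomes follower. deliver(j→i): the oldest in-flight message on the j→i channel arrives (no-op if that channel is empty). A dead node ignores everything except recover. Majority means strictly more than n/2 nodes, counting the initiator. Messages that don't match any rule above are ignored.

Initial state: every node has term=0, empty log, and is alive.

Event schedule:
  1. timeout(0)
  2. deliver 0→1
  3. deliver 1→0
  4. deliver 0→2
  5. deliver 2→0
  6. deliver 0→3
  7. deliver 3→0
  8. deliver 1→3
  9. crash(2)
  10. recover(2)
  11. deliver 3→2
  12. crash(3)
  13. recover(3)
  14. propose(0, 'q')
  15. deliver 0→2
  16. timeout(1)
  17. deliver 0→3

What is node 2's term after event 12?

after 1 — timeout(0): n0:cand/t1/[-]
after 2 — deliver 0→1: n1:foll/t1/[-]
after 3 — deliver 1→0: ·
after 4 — deliver 0→2: n2:foll/t1/[-]
after 5 — deliver 2→0: n0:lead/t1/[-]
after 6 — deliver 0→3: n3:foll/t1/[-]
after 7 — deliver 3→0: ·
after 8 — deliver 1→3: ·
after 9 — crash(2): n2:✗foll/t1/[-]
after 10 — recover(2): n2:foll/t1/[-]
after 11 — deliver 3→2: ·
after 12 — crash(3): n3:✗foll/t1/[-]

1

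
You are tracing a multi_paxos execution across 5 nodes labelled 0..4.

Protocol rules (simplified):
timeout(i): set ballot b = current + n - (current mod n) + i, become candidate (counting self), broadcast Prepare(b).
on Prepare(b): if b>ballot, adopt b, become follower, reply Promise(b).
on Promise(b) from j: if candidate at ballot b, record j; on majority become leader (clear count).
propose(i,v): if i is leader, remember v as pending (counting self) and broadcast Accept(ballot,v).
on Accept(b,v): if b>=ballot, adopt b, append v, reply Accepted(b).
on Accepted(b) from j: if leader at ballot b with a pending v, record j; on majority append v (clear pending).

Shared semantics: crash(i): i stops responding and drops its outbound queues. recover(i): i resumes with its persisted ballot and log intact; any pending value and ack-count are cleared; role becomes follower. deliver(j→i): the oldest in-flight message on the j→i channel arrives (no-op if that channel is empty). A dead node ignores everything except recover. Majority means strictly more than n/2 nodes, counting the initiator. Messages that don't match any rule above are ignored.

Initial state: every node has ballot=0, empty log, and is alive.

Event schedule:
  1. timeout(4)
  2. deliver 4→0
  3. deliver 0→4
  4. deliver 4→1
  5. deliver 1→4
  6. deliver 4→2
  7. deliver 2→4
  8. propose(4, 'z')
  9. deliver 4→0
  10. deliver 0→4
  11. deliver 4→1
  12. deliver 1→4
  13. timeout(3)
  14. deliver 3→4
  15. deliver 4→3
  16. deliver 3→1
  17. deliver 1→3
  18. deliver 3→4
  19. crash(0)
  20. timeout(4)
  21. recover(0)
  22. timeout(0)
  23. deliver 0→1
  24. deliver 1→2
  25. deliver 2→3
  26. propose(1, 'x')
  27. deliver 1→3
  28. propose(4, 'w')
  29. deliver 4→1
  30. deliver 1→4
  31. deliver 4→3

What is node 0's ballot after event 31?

[1] timeout(4) → N4(cand b9 [-])
[2] deliver 4→0 → N0(foll b9 [-])
[3] deliver 0→4 → ∅
[4] deliver 4→1 → N1(foll b9 [-])
[5] deliver 1→4 → N4(lead b9 [-])
[6] deliver 4→2 → N2(foll b9 [-])
[7] deliver 2→4 → ∅
[8] propose(4,'z') → ∅
[9] deliver 4→0 → N0(foll b9 [z])
[10] deliver 0→4 → ∅
[11] deliver 4→1 → N1(foll b9 [z])
[12] deliver 1→4 → N4(lead b9 [z])
[13] timeout(3) → N3(cand b8 [-])
[14] deliver 3→4 → ∅
[15] deliver 4→3 → N3(foll b9 [-])
[16] deliver 3→1 → ∅
[17] deliver 1→3 → ∅
[18] deliver 3→4 → ∅
[19] crash(0) → N0(✗foll b9 [z])
[20] timeout(4) → N4(cand b14 [z])
[21] recover(0) → N0(foll b9 [z])
[22] timeout(0) → N0(cand b10 [z])
[23] deliver 0→1 → N1(foll b10 [z])
[24] deliver 1→2 → ∅
[25] deliver 2→3 → ∅
[26] propose(1,'x') → ∅
[27] deliver 1→3 → ∅
[28] propose(4,'w') → ∅
[29] deliver 4→1 → N1(foll b14 [z])
[30] deliver 1→4 → ∅
[31] deliver 4→3 → N3(foll b9 [z])

10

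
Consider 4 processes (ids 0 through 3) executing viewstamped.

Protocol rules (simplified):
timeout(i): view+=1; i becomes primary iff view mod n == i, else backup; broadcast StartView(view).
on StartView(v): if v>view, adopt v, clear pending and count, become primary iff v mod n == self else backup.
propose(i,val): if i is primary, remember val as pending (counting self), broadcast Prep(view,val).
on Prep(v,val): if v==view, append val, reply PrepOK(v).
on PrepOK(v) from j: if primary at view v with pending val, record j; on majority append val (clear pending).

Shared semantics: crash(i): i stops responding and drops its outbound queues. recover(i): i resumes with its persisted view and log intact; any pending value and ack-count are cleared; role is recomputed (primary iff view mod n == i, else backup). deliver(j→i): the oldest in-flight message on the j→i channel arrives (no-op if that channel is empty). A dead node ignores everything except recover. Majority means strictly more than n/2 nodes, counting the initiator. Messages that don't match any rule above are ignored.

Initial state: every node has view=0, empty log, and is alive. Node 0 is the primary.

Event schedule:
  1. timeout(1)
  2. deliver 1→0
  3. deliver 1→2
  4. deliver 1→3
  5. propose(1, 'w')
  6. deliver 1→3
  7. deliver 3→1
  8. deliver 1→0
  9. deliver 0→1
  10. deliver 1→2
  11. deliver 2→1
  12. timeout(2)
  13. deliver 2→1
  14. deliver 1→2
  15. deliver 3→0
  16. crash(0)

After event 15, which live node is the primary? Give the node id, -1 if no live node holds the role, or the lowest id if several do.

[1] timeout(1) → N1(prim v1 [-])
[2] deliver 1→0 → N0(back v1 [-])
[3] deliver 1→2 → N2(back v1 [-])
[4] deliver 1→3 → N3(back v1 [-])
[5] propose(1,'w') → ∅
[6] deliver 1→3 → N3(back v1 [w])
[7] deliver 3→1 → ∅
[8] deliver 1→0 → N0(back v1 [w])
[9] deliver 0→1 → N1(prim v1 [w])
[10] deliver 1→2 → N2(back v1 [w])
[11] deliver 2→1 → ∅
[12] timeout(2) → N2(prim v2 [w])
[13] deliver 2→1 → N1(back v2 [w])
[14] deliver 1→2 → ∅
[15] deliver 3→0 → ∅

2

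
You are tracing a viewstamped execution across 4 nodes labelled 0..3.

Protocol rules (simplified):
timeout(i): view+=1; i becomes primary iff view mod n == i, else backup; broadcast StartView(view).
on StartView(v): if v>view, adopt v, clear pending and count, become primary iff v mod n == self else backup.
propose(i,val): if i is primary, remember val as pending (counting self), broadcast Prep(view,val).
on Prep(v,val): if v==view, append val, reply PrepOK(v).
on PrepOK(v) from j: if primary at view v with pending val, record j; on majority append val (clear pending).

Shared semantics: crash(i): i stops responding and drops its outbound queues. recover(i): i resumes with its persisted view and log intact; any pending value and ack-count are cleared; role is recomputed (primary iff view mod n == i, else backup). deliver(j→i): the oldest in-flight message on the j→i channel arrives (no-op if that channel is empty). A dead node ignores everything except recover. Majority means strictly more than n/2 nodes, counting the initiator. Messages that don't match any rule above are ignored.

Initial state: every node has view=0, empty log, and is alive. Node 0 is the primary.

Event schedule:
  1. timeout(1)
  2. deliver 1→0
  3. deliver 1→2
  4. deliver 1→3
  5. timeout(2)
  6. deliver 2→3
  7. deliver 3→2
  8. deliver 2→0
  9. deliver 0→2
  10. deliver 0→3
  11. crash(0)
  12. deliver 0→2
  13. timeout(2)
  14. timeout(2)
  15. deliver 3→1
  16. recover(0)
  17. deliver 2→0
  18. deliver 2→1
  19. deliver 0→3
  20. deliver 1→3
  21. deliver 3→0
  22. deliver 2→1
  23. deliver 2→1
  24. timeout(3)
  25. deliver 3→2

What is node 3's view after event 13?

[1] timeout(1) → N1(prim v1 [-])
[2] deliver 1→0 → N0(back v1 [-])
[3] deliver 1→2 → N2(back v1 [-])
[4] deliver 1→3 → N3(back v1 [-])
[5] timeout(2) → N2(prim v2 [-])
[6] deliver 2→3 → N3(back v2 [-])
[7] deliver 3→2 → ∅
[8] deliver 2→0 → N0(back v2 [-])
[9] deliver 0→2 → ∅
[10] deliver 0→3 → ∅
[11] crash(0) → N0(✗back v2 [-])
[12] deliver 0→2 → ∅
[13] timeout(2) → N2(back v3 [-])

2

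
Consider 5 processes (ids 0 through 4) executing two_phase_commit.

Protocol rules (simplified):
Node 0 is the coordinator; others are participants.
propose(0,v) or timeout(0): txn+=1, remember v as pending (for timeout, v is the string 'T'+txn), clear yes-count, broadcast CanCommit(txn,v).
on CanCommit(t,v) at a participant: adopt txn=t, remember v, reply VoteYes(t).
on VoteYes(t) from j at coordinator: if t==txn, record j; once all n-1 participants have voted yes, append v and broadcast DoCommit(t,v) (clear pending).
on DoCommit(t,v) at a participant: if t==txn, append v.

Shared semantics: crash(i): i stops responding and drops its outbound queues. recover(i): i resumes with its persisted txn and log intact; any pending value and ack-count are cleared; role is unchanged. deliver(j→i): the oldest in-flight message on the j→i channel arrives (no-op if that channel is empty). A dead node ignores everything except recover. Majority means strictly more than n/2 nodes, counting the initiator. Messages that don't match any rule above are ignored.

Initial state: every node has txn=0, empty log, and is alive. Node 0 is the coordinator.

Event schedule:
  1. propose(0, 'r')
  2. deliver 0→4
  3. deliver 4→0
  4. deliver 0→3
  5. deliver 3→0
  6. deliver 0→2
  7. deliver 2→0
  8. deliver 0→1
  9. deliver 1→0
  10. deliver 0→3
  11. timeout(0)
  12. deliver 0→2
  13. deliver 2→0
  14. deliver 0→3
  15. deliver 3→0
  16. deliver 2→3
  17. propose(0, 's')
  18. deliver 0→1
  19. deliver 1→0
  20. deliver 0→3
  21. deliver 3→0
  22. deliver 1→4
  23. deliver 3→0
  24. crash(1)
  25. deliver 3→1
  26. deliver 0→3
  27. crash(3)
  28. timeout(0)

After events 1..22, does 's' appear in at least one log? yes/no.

after 1 — propose(0,'r'): n0:coor/t1/[-]
after 2 — deliver 0→4: n4:part/t1/[-]
after 3 — deliver 4→0: ·
after 4 — deliver 0→3: n3:part/t1/[-]
after 5 — deliver 3→0: ·
after 6 — deliver 0→2: n2:part/t1/[-]
after 7 — deliver 2→0: ·
after 8 — deliver 0→1: n1:part/t1/[-]
after 9 — deliver 1→0: n0:coor/t1/[r]
after 10 — deliver 0→3: n3:part/t1/[r]
after 11 — timeout(0): n0:coor/t2/[r]
after 12 — deliver 0→2: n2:part/t1/[r]
after 13 — deliver 2→0: ·
after 14 — deliver 0→3: n3:part/t2/[r]
after 15 — deliver 3→0: ·
after 16 — deliver 2→3: ·
after 17 — propose(0,'s'): n0:coor/t3/[r]
after 18 — deliver 0→1: n1:part/t1/[r]
after 19 — deliver 1→0: ·
after 20 — deliver 0→3: n3:part/t3/[r]
after 21 — deliver 3→0: ·
after 22 — deliver 1→4: ·

no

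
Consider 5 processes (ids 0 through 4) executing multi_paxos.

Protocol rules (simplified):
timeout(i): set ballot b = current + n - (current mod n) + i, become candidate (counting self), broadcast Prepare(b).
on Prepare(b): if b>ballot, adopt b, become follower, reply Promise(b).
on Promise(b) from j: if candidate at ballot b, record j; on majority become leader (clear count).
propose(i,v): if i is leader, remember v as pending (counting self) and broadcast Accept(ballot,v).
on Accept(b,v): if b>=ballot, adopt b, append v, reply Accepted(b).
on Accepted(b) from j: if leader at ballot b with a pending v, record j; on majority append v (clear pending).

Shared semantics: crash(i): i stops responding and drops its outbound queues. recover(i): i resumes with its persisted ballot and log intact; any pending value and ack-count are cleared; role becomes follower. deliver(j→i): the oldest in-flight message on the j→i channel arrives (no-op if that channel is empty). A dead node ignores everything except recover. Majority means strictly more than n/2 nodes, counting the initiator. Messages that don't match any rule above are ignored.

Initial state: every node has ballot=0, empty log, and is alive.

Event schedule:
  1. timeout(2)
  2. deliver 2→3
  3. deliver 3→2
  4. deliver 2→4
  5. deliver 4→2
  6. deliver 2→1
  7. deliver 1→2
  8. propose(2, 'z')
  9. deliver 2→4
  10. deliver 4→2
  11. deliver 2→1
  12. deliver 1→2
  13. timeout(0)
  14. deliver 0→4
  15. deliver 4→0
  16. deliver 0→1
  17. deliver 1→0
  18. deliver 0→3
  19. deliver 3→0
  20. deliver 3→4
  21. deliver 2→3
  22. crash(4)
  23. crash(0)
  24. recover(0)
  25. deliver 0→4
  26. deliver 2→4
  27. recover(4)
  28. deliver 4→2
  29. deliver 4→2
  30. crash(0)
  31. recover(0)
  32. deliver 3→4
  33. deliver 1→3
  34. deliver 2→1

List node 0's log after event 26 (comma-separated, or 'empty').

empty

e1 timeout(2): 2[cand,b=7,-]
e2 deliver 2→3: 3[foll,b=7,-]
e3 deliver 3→2: ·
e4 deliver 2→4: 4[foll,b=7,-]
e5 deliver 4→2: 2[lead,b=7,-]
e6 deliver 2→1: 1[foll,b=7,-]
e7 deliver 1→2: ·
e8 propose(2,'z'): ·
e9 deliver 2→4: 4[foll,b=7,z]
e10 deliver 4→2: ·
e11 deliver 2→1: 1[foll,b=7,z]
e12 deliver 1→2: 2[lead,b=7,z]
e13 timeout(0): 0[cand,b=5,-]
e14 deliver 0→4: ·
e15 deliver 4→0: ·
e16 deliver 0→1: ·
e17 deliver 1→0: ·
e18 deliver 0→3: ·
e19 deliver 3→0: ·
e20 deliver 3→4: ·
e21 deliver 2→3: 3[foll,b=7,z]
e22 crash(4): 4[✗foll,b=7,z]
e23 crash(0): 0[✗cand,b=5,-]
e24 recover(0): 0[foll,b=5,-]
e25 deliver 0→4: ·
e26 deliver 2→4: ·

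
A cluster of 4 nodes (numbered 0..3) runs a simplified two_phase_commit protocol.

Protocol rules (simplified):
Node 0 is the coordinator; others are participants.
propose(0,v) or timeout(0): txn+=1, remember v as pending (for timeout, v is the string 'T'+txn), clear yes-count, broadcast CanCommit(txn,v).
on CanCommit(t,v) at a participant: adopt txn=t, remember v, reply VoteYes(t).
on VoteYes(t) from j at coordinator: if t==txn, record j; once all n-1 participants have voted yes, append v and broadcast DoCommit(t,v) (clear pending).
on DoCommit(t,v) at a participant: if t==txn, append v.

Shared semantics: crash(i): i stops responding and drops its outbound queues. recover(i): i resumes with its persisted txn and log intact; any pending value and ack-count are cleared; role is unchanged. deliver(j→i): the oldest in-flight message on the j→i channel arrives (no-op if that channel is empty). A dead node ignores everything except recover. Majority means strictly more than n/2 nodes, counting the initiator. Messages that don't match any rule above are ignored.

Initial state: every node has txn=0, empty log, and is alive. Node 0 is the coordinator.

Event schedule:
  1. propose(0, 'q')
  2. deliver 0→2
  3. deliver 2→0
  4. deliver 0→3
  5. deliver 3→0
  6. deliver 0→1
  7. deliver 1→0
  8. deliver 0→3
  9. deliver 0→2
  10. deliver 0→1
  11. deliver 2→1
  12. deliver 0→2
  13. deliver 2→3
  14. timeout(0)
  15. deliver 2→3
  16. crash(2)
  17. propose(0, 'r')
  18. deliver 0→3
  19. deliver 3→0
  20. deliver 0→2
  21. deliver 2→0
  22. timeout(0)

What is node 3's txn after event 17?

1

e1 propose(0,'q'): 0[coor,t=1,-]
e2 deliver 0→2: 2[part,t=1,-]
e3 deliver 2→0: ·
e4 deliver 0→3: 3[part,t=1,-]
e5 deliver 3→0: ·
e6 deliver 0→1: 1[part,t=1,-]
e7 deliver 1→0: 0[coor,t=1,q]
e8 deliver 0→3: 3[part,t=1,q]
e9 deliver 0→2: 2[part,t=1,q]
e10 deliver 0→1: 1[part,t=1,q]
e11 deliver 2→1: ·
e12 deliver 0→2: ·
e13 deliver 2→3: ·
e14 timeout(0): 0[coor,t=2,q]
e15 deliver 2→3: ·
e16 crash(2): 2[✗part,t=1,q]
e17 propose(0,'r'): 0[coor,t=3,q]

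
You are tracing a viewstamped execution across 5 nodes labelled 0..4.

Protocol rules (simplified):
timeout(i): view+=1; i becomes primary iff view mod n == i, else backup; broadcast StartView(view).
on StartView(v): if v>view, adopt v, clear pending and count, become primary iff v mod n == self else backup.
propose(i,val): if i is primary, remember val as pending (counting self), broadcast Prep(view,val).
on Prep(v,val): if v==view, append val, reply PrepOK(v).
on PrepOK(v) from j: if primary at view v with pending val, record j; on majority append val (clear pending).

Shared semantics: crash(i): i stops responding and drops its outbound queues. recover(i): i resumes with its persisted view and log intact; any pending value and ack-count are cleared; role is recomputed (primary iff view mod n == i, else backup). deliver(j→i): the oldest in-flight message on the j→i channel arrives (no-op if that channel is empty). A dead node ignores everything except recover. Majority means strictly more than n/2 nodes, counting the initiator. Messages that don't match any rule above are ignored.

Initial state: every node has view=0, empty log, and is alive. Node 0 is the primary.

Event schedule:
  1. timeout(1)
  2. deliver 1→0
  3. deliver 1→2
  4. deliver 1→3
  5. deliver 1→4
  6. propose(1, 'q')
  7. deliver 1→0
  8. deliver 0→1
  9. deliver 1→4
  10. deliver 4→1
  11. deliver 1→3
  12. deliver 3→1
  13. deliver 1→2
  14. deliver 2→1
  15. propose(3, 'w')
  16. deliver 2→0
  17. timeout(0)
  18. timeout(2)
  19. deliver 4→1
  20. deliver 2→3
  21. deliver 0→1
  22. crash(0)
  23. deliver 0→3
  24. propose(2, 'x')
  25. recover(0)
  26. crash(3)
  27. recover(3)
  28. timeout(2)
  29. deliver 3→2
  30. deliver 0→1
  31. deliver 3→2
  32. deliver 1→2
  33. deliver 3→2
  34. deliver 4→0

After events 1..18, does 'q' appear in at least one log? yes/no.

step 1 timeout(1): 1={prim,v=1,log=-}
step 2 deliver 1→0: 0={back,v=1,log=-}
step 3 deliver 1→2: 2={back,v=1,log=-}
step 4 deliver 1→3: 3={back,v=1,log=-}
step 5 deliver 1→4: 4={back,v=1,log=-}
step 6 propose(1,'q'): —
step 7 deliver 1→0: 0={back,v=1,log=q}
step 8 deliver 0→1: —
step 9 deliver 1→4: 4={back,v=1,log=q}
step 10 deliver 4→1: 1={prim,v=1,log=q}
step 11 deliver 1→3: 3={back,v=1,log=q}
step 12 deliver 3→1: —
step 13 deliver 1→2: 2={back,v=1,log=q}
step 14 deliver 2→1: —
step 15 propose(3,'w'): —
step 16 deliver 2→0: —
step 17 timeout(0): 0={back,v=2,log=q}
step 18 timeout(2): 2={prim,v=2,log=q}

yes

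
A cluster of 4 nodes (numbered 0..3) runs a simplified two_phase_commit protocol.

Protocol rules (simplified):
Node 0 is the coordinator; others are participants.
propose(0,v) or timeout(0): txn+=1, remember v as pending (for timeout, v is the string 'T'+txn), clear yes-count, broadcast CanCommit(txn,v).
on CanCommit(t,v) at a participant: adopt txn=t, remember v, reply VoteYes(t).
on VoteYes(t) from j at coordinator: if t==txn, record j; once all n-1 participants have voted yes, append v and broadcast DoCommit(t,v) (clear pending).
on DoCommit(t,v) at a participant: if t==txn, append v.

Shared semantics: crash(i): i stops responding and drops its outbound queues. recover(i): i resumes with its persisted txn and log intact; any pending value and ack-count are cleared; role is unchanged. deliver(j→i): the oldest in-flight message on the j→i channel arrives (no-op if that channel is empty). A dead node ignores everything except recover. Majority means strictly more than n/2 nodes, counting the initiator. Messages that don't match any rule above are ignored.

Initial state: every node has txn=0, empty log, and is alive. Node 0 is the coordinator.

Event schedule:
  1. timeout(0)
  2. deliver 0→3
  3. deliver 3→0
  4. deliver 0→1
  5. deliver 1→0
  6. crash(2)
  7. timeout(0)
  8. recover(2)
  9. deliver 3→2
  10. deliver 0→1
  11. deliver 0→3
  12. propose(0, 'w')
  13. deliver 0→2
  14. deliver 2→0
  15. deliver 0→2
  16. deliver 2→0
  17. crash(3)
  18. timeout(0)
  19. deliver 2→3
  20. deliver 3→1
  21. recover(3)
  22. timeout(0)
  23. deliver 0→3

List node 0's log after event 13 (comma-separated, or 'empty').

empty

1. timeout(0):  <0:coor t1 ->
2. deliver 0→3:  <3:part t1 ->
3. deliver 3→0:  nop
4. deliver 0→1:  <1:part t1 ->
5. deliver 1→0:  nop
6. crash(2):  <2:✗part t0 ->
7. timeout(0):  <0:coor t2 ->
8. recover(2):  <2:part t0 ->
9. deliver 3→2:  nop
10. deliver 0→1:  <1:part t2 ->
11. deliver 0→3:  <3:part t2 ->
12. propose(0,'w'):  <0:coor t3 ->
13. deliver 0→2:  <2:part t1 ->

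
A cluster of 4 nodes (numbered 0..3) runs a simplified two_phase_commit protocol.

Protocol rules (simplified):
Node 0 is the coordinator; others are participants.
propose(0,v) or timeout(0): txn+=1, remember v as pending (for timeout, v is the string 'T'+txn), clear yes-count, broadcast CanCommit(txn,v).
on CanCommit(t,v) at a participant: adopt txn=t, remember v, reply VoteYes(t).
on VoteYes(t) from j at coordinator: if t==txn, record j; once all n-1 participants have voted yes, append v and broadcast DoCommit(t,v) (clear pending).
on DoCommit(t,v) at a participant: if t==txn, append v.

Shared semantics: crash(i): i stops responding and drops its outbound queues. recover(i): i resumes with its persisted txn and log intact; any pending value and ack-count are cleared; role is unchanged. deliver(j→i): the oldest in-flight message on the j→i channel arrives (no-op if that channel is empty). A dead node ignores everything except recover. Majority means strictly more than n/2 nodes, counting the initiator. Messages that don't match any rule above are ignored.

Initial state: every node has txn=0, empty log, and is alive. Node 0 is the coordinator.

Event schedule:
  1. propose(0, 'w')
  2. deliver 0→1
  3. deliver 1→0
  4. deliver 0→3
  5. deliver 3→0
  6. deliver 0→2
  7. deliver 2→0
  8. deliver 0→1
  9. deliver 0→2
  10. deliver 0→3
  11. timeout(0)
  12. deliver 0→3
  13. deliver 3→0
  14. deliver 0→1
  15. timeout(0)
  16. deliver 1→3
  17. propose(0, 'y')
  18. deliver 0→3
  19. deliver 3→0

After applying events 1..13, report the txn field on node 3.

e1 propose(0,'w'): 0[coor,t=1,-]
e2 deliver 0→1: 1[part,t=1,-]
e3 deliver 1→0: ·
e4 deliver 0→3: 3[part,t=1,-]
e5 deliver 3→0: ·
e6 deliver 0→2: 2[part,t=1,-]
e7 deliver 2→0: 0[coor,t=1,w]
e8 deliver 0→1: 1[part,t=1,w]
e9 deliver 0→2: 2[part,t=1,w]
e10 deliver 0→3: 3[part,t=1,w]
e11 timeout(0): 0[coor,t=2,w]
e12 deliver 0→3: 3[part,t=2,w]
e13 deliver 3→0: ·

2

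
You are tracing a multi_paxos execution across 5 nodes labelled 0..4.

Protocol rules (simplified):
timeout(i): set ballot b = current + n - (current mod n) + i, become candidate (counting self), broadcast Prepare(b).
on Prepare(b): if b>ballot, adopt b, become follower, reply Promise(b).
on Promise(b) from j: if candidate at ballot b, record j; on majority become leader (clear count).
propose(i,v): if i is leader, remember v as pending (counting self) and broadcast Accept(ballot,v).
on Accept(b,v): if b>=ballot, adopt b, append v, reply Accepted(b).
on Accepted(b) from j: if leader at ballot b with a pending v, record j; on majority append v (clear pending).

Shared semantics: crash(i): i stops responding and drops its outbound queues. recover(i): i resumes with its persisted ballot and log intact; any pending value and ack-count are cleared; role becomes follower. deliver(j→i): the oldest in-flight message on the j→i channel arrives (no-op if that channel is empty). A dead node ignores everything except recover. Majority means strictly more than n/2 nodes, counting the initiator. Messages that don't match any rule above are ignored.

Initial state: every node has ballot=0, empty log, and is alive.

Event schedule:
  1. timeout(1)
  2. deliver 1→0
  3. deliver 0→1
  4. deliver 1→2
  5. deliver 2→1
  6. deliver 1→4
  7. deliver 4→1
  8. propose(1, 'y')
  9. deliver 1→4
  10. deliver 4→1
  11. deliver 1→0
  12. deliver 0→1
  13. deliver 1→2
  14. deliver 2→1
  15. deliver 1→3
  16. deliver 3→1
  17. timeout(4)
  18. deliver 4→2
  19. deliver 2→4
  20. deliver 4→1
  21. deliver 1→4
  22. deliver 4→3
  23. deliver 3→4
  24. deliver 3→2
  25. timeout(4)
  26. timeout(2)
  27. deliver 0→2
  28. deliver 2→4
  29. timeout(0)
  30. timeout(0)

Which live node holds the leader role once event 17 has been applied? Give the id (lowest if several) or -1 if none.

e1 timeout(1): 1[cand,b=6,-]
e2 deliver 1→0: 0[foll,b=6,-]
e3 deliver 0→1: ·
e4 deliver 1→2: 2[foll,b=6,-]
e5 deliver 2→1: 1[lead,b=6,-]
e6 deliver 1→4: 4[foll,b=6,-]
e7 deliver 4→1: ·
e8 propose(1,'y'): ·
e9 deliver 1→4: 4[foll,b=6,y]
e10 deliver 4→1: ·
e11 deliver 1→0: 0[foll,b=6,y]
e12 deliver 0→1: 1[lead,b=6,y]
e13 deliver 1→2: 2[foll,b=6,y]
e14 deliver 2→1: ·
e15 deliver 1→3: 3[foll,b=6,-]
e16 deliver 3→1: ·
e17 timeout(4): 4[cand,b=14,y]

1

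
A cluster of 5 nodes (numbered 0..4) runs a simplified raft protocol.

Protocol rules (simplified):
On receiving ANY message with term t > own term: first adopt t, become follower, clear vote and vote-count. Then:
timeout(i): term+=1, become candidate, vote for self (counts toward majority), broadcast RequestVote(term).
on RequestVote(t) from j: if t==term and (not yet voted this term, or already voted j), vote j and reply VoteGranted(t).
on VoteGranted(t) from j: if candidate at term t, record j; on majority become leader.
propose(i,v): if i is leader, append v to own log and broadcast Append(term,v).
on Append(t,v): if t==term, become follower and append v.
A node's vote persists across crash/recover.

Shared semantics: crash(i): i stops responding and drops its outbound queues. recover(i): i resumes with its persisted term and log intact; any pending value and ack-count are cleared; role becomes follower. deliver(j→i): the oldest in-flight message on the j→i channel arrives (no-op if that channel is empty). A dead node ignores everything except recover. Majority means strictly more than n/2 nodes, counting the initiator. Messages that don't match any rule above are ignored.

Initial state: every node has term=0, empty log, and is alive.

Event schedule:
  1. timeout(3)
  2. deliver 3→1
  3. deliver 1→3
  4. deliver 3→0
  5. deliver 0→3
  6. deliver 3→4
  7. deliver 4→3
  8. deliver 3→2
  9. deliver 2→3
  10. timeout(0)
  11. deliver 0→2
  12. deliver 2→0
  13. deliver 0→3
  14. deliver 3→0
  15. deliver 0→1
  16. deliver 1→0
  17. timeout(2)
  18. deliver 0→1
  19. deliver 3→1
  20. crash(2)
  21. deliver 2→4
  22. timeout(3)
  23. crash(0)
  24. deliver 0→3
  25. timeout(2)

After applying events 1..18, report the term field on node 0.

2

[1] timeout(3) → N3(cand t1 [-])
[2] deliver 3→1 → N1(foll t1 [-])
[3] deliver 1→3 → ∅
[4] deliver 3→0 → N0(foll t1 [-])
[5] deliver 0→3 → N3(lead t1 [-])
[6] deliver 3→4 → N4(foll t1 [-])
[7] deliver 4→3 → ∅
[8] deliver 3→2 → N2(foll t1 [-])
[9] deliver 2→3 → ∅
[10] timeout(0) → N0(cand t2 [-])
[11] deliver 0→2 → N2(foll t2 [-])
[12] deliver 2→0 → ∅
[13] deliver 0→3 → N3(foll t2 [-])
[14] deliver 3→0 → N0(lead t2 [-])
[15] deliver 0→1 → N1(foll t2 [-])
[16] deliver 1→0 → ∅
[17] timeout(2) → N2(cand t3 [-])
[18] deliver 0→1 → ∅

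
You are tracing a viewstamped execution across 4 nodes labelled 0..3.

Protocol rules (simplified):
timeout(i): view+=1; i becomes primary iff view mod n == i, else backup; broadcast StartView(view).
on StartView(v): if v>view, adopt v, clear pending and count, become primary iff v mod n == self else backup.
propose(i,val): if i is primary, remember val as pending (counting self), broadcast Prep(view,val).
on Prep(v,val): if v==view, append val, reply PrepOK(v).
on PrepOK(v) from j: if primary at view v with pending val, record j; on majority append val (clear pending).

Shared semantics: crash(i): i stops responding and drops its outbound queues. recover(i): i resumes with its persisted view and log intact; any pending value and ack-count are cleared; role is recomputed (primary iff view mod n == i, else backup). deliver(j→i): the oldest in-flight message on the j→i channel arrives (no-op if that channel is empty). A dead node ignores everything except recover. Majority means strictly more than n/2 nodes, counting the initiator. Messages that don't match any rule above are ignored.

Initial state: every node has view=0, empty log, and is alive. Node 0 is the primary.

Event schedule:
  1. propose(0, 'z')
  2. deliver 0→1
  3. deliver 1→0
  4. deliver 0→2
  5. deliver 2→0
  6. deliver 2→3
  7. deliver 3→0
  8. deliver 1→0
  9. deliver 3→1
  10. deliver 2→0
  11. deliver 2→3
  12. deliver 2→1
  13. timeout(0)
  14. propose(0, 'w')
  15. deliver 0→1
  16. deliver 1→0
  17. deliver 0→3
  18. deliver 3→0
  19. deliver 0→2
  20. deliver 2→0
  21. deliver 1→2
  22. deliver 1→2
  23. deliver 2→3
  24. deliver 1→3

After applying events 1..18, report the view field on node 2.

1. propose(0,'z'):  nop
2. deliver 0→1:  <1:back v0 z>
3. deliver 1→0:  nop
4. deliver 0→2:  <2:back v0 z>
5. deliver 2→0:  <0:prim v0 z>
6. deliver 2→3:  nop
7. deliver 3→0:  nop
8. deliver 1→0:  nop
9. deliver 3→1:  nop
10. deliver 2→0:  nop
11. deliver 2→3:  nop
12. deliver 2→1:  nop
13. timeout(0):  <0:back v1 z>
14. propose(0,'w'):  nop
15. deliver 0→1:  <1:prim v1 z>
16. deliver 1→0:  nop
17. deliver 0→3:  <3:back v0 z>
18. deliver 3→0:  nop

0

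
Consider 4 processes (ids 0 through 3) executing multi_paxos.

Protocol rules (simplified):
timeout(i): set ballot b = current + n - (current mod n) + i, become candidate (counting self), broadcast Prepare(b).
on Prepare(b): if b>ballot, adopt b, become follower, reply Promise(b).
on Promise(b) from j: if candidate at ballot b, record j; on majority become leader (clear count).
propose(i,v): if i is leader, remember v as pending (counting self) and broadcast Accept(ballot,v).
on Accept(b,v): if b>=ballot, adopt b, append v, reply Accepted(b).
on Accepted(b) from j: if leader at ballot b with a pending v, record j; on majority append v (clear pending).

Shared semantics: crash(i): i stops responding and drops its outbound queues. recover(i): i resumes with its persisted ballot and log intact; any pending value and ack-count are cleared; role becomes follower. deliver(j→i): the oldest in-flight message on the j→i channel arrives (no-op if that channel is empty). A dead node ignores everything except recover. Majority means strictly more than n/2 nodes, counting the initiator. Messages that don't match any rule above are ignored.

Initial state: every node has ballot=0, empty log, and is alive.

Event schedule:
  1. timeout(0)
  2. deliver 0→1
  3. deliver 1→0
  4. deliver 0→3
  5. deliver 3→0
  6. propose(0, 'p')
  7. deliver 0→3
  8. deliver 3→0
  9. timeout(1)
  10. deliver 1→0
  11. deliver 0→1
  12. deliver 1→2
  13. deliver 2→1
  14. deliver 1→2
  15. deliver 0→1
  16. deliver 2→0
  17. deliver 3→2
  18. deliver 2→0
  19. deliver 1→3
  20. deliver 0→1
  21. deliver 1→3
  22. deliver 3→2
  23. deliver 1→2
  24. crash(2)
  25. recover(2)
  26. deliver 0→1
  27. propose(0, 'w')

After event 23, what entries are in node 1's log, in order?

step 1 timeout(0): 0={cand,b=4,log=-}
step 2 deliver 0→1: 1={foll,b=4,log=-}
step 3 deliver 1→0: —
step 4 deliver 0→3: 3={foll,b=4,log=-}
step 5 deliver 3→0: 0={lead,b=4,log=-}
step 6 propose(0,'p'): —
step 7 deliver 0→3: 3={foll,b=4,log=p}
step 8 deliver 3→0: —
step 9 timeout(1): 1={cand,b=9,log=-}
step 10 deliver 1→0: 0={foll,b=9,log=-}
step 11 deliver 0→1: —
step 12 deliver 1→2: 2={foll,b=9,log=-}
step 13 deliver 2→1: —
step 14 deliver 1→2: —
step 15 deliver 0→1: 1={lead,b=9,log=-}
step 16 deliver 2→0: —
step 17 deliver 3→2: —
step 18 deliver 2→0: —
step 19 deliver 1→3: 3={foll,b=9,log=p}
step 20 deliver 0→1: —
step 21 deliver 1→3: —
step 22 deliver 3→2: —
step 23 deliver 1→2: —

empty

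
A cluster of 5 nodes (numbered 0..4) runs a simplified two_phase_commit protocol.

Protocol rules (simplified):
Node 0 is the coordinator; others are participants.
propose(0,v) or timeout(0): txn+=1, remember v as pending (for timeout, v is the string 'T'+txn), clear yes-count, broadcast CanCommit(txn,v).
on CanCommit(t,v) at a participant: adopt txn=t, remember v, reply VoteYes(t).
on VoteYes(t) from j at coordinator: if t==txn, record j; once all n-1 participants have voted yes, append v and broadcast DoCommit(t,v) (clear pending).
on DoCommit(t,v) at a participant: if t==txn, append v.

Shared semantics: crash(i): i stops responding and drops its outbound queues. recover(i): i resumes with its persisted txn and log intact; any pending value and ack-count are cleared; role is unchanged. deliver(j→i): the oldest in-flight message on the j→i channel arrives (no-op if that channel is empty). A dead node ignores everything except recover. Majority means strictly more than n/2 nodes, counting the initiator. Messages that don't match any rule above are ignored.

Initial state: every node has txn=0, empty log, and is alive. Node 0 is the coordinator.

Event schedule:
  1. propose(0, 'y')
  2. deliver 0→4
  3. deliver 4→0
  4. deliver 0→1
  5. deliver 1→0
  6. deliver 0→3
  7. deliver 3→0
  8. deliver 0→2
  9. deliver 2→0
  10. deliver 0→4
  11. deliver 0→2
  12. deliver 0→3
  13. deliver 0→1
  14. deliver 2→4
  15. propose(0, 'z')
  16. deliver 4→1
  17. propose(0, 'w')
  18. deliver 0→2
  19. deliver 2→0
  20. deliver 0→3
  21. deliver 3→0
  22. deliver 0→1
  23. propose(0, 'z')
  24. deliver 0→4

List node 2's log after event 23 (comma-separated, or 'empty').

1. propose(0,'y'):  <0:coor t1 ->
2. deliver 0→4:  <4:part t1 ->
3. deliver 4→0:  nop
4. deliver 0→1:  <1:part t1 ->
5. deliver 1→0:  nop
6. deliver 0→3:  <3:part t1 ->
7. deliver 3→0:  nop
8. deliver 0→2:  <2:part t1 ->
9. deliver 2→0:  <0:coor t1 y>
10. deliver 0→4:  <4:part t1 y>
11. deliver 0→2:  <2:part t1 y>
12. deliver 0→3:  <3:part t1 y>
13. deliver 0→1:  <1:part t1 y>
14. deliver 2→4:  nop
15. propose(0,'z'):  <0:coor t2 y>
16. deliver 4→1:  nop
17. propose(0,'w'):  <0:coor t3 y>
18. deliver 0→2:  <2:part t2 y>
19. deliver 2→0:  nop
20. deliver 0→3:  <3:part t2 y>
21. deliver 3→0:  nop
22. deliver 0→1:  <1:part t2 y>
23. propose(0,'z'):  <0:coor t4 y>

y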